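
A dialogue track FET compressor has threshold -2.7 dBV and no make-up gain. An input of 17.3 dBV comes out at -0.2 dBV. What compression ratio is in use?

Input overshoot = 17.3 − (-2.7) = 20 dB; output overshoot = -0.2 − (-2.7) = 2.5 dB.
Ratio = 20 / 2.5 = 8.

8:1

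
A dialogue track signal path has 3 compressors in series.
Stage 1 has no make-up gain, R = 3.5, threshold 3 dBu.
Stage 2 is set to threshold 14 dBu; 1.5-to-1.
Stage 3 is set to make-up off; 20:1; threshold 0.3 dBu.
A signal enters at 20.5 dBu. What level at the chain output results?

Stage 1: overshoot 17.5 dB → 17.5/3.5 = 5 dB → 8 dBu.
Stage 2: below threshold (8 ≤ 14); passes unchanged; output 8 dBu.
Stage 3: overshoot 7.7 dB → 7.7/20 = 0.385 dB → 0.685 dBu.

0.685 dBu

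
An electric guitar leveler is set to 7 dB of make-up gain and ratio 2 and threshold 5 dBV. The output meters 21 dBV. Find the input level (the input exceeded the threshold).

23 dBV

Remove make-up: 21 − 7 = 14 dBV.
Post-compression overshoot = 14 − 5 = 9 dB.
Undo the ratio: input overshoot = 9 × 2 = 18 dB, giving input = 23 dBV.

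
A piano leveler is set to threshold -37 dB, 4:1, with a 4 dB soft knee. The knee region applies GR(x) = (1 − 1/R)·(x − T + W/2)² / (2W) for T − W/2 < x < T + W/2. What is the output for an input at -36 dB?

x − T + W/2 = -36 − (-37) + 2 = 3.
GR = (1 − 1/4) × 3² / 8 = 0.75 × 9 / 8 = 0.84375 dB.
Output = -36 − 0.84375 = -36.84375 dB.

-36.84375 dB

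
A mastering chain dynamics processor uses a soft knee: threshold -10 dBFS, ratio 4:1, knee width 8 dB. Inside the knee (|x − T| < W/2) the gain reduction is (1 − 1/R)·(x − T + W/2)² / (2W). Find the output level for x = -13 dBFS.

-13.046875 dBFS

x − T + W/2 = -13 − (-10) + 4 = 1.
GR = (1 − 1/4) × 1² / 16 = 0.75 × 1 / 16 = 0.046875 dB.
Output = -13 − 0.046875 = -13.046875 dBFS.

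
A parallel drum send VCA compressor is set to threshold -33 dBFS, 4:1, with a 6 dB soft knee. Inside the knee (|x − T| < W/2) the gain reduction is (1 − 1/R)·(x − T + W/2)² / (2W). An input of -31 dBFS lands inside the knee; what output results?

x − T + W/2 = -31 − (-33) + 3 = 5.
GR = (1 − 1/4) × 5² / 12 = 0.75 × 25 / 12 = 1.5625 dB.
Output = -31 − 1.5625 = -32.5625 dBFS.

-32.5625 dBFS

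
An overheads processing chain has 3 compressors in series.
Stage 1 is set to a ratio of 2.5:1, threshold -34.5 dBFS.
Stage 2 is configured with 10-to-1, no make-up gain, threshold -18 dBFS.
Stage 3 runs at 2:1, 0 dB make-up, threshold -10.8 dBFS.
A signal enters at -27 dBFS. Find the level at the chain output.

-31.5 dBFS

Stage 1: -27 dBFS is 7.5 dB over -34.5 dBFS; at 2.5:1 that becomes 3 dB over, giving -31.5 dBFS.
Stage 2: below threshold (-31.5 ≤ -18); passes unchanged; output -31.5 dBFS.
Stage 3: below threshold (-31.5 ≤ -10.8); passes unchanged; output -31.5 dBFS.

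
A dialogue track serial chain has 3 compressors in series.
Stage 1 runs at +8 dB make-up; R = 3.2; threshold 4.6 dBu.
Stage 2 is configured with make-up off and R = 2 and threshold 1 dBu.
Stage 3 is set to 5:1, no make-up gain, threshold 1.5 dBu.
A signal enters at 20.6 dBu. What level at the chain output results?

Stage 1: 16 dB above 4.6 dBu, reduced 3.2:1 to 5 dB above → 9.6 dBu; +8 dB make-up → 17.6 dBu.
Stage 2: 17.6 dBu is 16.6 dB over 1 dBu; at 2:1 that becomes 8.3 dB over, giving 9.3 dBu.
Stage 3: 9.3 dBu is 7.8 dB over 1.5 dBu; at 5:1 that becomes 1.56 dB over, giving 3.06 dBu.

3.06 dBu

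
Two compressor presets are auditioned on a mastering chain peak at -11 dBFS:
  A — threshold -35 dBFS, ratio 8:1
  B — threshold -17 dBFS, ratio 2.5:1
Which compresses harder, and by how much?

A, by 17.4 dB

A: 24 dB over, compressed to 3 dB over, so 21 dB of GR.
B: 6 dB over, compressed to 2.4 dB over, so 3.6 dB of GR.
A reduces 17.4 dB more.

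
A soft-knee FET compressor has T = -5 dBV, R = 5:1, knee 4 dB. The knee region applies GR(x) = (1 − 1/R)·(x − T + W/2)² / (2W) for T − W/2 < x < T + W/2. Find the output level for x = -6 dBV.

x − T + W/2 = -6 − (-5) + 2 = 1.
GR = (1 − 1/5) × 1² / 8 = 0.8 × 1 / 8 = 0.1 dB.
Output = -6 − 0.1 = -6.1 dBV.

-6.1 dBV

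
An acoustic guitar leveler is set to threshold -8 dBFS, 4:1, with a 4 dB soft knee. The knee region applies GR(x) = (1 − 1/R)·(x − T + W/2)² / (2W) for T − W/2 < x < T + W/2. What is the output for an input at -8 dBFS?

-8.375 dBFS

x − T + W/2 = -8 − (-8) + 2 = 2.
GR = (1 − 1/4) × 2² / 8 = 0.75 × 4 / 8 = 0.375 dB.
Output = -8 − 0.375 = -8.375 dBFS.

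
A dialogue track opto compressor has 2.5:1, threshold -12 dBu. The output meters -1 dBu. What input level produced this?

Post-compression overshoot = -1 − (-12) = 11 dB.
Input overshoot = R × output overshoot = 27.5 dB → input = -12 + 27.5 = 15.5 dBu.

15.5 dBu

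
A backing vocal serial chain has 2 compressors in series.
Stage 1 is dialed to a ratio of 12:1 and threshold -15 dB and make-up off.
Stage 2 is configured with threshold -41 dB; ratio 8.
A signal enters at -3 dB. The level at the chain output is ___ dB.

-37.625 dB

Stage 1: overshoot 12 dB → 12/12 = 1 dB → -14 dB.
Stage 2: overshoot 27 dB → 27/8 = 3.375 dB → -37.625 dB.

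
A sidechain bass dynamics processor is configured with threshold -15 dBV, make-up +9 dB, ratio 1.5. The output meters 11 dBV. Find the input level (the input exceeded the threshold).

10.5 dBV

Remove make-up: 11 − 9 = 2 dBV.
Post-compression overshoot = 2 − (-15) = 17 dB.
Undo the ratio: input overshoot = 17 × 1.5 = 25.5 dB, giving input = 10.5 dBV.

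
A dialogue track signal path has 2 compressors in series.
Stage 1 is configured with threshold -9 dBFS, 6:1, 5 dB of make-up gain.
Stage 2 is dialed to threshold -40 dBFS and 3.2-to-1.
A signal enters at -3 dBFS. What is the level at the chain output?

-28.4375 dBFS

Stage 1: -3 dBFS is 6 dB over -9 dBFS; at 6:1 that becomes 1 dB over, giving -8 dBFS; +5 dB make-up → -3 dBFS.
Stage 2: overshoot 37 dB → 37/3.2 = 11.5625 dB → -28.4375 dBFS.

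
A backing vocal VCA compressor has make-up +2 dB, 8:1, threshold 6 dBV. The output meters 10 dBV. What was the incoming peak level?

22 dBV

Before make-up, the level was 10 − 2 = 8 dBV.
Post-compression overshoot = 8 − 6 = 2 dB.
Before 8:1 compression the overshoot was 2 × 8 = 16 dB, so input = 6 + 16 = 22 dBV.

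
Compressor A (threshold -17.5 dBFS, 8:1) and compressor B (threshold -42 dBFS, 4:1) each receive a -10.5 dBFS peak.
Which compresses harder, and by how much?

B, by 17.5 dB

A: GR = 7 − 7/8 = 6.125 dB.
B: GR = 31.5 − 31.5/4 = 23.625 dB.
B reduces 17.5 dB more.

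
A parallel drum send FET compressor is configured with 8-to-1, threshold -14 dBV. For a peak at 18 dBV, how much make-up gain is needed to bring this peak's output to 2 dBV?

12 dB

Overshoot 32 dB → 32/8 = 4 dB after compression, so the compressed level is -14 + 4 = -10 dBV.
Make-up = target − compressed = 2 − (-10) = 12 dB.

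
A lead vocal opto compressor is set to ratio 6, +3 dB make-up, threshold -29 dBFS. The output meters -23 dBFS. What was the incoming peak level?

Before make-up, the level was -23 − 3 = -26 dBFS.
Post-compression overshoot = -26 − (-29) = 3 dB.
Undo the ratio: input overshoot = 3 × 6 = 18 dB, giving input = -11 dBFS.

-11 dBFS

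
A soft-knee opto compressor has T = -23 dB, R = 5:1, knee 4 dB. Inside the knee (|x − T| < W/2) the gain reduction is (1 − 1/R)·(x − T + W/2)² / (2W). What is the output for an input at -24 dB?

x − T + W/2 = -24 − (-23) + 2 = 1.
GR = (1 − 1/5) × 1² / 8 = 0.8 × 1 / 8 = 0.1 dB.
Output = -24 − 0.1 = -24.1 dB.

-24.1 dB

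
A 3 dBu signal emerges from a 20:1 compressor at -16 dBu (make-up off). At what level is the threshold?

-17 dBu

Input is 20 dB above T (since output overshoot × R = input overshoot: (-16 − T)·20 = 3 − T gives T = -17 dBu).
Check: -17 + (3 − (-17))/20 = -17 + 1 = -16 dBu. ✓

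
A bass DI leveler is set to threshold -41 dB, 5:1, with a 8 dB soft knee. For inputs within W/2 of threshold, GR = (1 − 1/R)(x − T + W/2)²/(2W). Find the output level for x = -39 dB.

x − T + W/2 = -39 − (-41) + 4 = 6.
GR = (1 − 1/5) × 6² / 16 = 0.8 × 36 / 16 = 1.8 dB.
Output = -39 − 1.8 = -40.8 dB.

-40.8 dB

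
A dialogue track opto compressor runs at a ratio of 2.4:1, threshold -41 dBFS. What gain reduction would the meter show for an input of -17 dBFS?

14 dB

The signal is 24 dB above threshold.
A 2.4:1 ratio leaves 10 dB of that excess.
So the signal is attenuated by 24 − 10 = 14 dB.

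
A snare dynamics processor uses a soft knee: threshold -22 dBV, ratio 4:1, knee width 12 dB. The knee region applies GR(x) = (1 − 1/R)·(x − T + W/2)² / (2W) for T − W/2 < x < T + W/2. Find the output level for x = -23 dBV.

x − T + W/2 = -23 − (-22) + 6 = 5.
GR = (1 − 1/4) × 5² / 24 = 0.75 × 25 / 24 = 0.78125 dB.
Output = -23 − 0.78125 = -23.78125 dBV.

-23.78125 dBV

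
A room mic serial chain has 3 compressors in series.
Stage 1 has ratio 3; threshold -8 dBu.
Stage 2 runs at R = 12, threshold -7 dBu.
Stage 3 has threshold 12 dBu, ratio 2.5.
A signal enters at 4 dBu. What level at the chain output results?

Stage 1: 12 dB above -8 dBu, reduced 3:1 to 4 dB above → -4 dBu.
Stage 2: overshoot 3 dB → 3/12 = 0.25 dB → -6.75 dBu.
Stage 3: -6.75 dBu is at or below the 12 dBu threshold — no compression; output -6.75 dBu.

-6.75 dBu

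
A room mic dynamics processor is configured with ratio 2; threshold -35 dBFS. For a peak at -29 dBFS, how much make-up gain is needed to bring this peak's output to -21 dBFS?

Overshoot 6 dB → 6/2 = 3 dB after compression, so the compressed level is -35 + 3 = -32 dBFS.
Make-up = target − compressed = -21 − (-32) = 11 dB.

11 dB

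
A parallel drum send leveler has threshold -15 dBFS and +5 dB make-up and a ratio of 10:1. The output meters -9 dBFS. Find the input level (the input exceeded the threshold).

Remove make-up: -9 − 5 = -14 dBFS.
The compressed level sits -14 − (-15) = 1 dB over threshold.
Input overshoot = R × output overshoot = 10 dB → input = -15 + 10 = -5 dBFS.

-5 dBFS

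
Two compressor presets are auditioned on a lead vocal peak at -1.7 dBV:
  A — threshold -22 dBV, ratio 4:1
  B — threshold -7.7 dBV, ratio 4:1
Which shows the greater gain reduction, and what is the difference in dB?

A: overshoot 20.3 dB → output overshoot 5.075 dB → GR 15.225 dB.
B: overshoot 6 dB → output overshoot 1.5 dB → GR 4.5 dB.
A reduces 10.725 dB more.

A, by 10.725 dB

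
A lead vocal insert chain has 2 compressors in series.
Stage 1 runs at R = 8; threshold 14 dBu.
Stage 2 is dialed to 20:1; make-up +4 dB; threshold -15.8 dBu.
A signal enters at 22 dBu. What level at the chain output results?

-10.26 dBu

Stage 1: 22 dBu is 8 dB over 14 dBu; at 8:1 that becomes 1 dB over, giving 15 dBu.
Stage 2: 30.8 dB above -15.8 dBu, reduced 20:1 to 1.54 dB above → -14.26 dBu; +4 dB make-up → -10.26 dBu.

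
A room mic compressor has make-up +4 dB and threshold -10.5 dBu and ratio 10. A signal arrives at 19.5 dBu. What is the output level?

Overshoot: 19.5 − (-10.5) = 30 dB.
10:1 compression reduces that to 30/10 = 3 dB over.
Output = -10.5 + 3 = -7.5 dBu; make-up adds 4 dB, giving -3.5 dBu.

-3.5 dBu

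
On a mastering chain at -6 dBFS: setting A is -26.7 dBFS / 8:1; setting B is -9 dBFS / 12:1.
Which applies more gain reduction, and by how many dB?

A: overshoot 20.7 dB → output overshoot 2.5875 dB → GR 18.1125 dB.
B: overshoot 3 dB → output overshoot 0.25 dB → GR 2.75 dB.
Difference: 15.3625 dB in favour of A.

A, by 15.3625 dB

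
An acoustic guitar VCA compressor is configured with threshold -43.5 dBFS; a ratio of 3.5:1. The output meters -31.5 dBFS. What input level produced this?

-1.5 dBFS

The compressed level sits -31.5 − (-43.5) = 12 dB over threshold.
Undo the ratio: input overshoot = 12 × 3.5 = 42 dB, giving input = -1.5 dBFS.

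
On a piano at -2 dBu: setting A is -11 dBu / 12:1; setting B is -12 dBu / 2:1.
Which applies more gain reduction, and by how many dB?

A: GR = 9 − 9/12 = 8.25 dB.
B: GR = 10 − 10/2 = 5 dB.
Difference: 3.25 dB in favour of A.

A, by 3.25 dB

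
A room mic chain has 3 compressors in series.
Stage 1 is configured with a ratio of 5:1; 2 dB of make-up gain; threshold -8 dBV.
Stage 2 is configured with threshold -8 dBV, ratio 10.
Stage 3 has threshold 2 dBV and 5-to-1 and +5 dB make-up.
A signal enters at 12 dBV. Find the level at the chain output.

-2.4 dBV

Stage 1: 20 dB above -8 dBV, reduced 5:1 to 4 dB above → -4 dBV; +2 dB make-up → -2 dBV.
Stage 2: overshoot 6 dB → 6/10 = 0.6 dB → -7.4 dBV.
Stage 3: -7.4 dBV ≤ 2 dBV, so stage 3 doesn't engage; make-up brings it to -2.4 dBV.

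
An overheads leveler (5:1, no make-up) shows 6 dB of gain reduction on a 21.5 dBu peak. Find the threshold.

Gain reduction = 21.5 − 15.5 = 6 dB; output overshoot = GR / (R − 1) = 6 / 4 = 1.5 dB.
Threshold = output − output overshoot = 15.5 − 1.5 = 14 dBu.

14 dBu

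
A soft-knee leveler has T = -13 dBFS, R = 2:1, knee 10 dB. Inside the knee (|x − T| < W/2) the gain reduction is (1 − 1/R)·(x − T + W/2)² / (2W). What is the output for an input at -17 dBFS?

-17.025 dBFS

x − T + W/2 = -17 − (-13) + 5 = 1.
GR = (1 − 1/2) × 1² / 20 = 0.5 × 1 / 20 = 0.025 dB.
Output = -17 − 0.025 = -17.025 dBFS.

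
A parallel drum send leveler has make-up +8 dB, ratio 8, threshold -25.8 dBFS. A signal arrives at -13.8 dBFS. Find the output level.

-16.3 dBFS

The input is 12 dB above the -25.8 dBFS threshold.
At 8:1 the overshoot is divided by 8, leaving 1.5 dB above threshold.
So the level is -25.8 + 1.5 = -24.3 dBFS; make-up adds 8 dB, giving -16.3 dBFS.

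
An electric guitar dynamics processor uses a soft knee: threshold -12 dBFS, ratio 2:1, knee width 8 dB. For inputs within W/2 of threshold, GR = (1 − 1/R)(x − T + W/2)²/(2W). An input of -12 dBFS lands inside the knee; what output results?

x − T + W/2 = -12 − (-12) + 4 = 4.
GR = (1 − 1/2) × 4² / 16 = 0.5 × 16 / 16 = 0.5 dB.
Output = -12 − 0.5 = -12.5 dBFS.

-12.5 dBFS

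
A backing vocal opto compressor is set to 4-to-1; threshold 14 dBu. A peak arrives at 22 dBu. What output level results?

16 dBu

22 dBu sits 8 dB over threshold.
4:1 compression reduces that to 8/4 = 2 dB over.
So the level is 14 + 2 = 16 dBu.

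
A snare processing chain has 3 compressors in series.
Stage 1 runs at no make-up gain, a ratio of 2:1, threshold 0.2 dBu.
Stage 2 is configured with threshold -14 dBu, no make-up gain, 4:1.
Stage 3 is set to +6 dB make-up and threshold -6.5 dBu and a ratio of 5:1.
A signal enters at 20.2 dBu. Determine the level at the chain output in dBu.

Stage 1: 20 dB above 0.2 dBu, reduced 2:1 to 10 dB above → 10.2 dBu.
Stage 2: 10.2 dBu is 24.2 dB over -14 dBu; at 4:1 that becomes 6.05 dB over, giving -7.95 dBu.
Stage 3: -7.95 dBu is at or below the -6.5 dBu threshold — no compression; make-up brings it to -1.95 dBu.

-1.95 dBu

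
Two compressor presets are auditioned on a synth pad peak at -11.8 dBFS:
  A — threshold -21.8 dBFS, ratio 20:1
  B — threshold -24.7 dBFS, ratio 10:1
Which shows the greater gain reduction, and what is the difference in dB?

A: GR = 10 − 10/20 = 9.5 dB.
B: GR = 12.9 − 12.9/10 = 11.61 dB.
Difference: 2.11 dB in favour of B.

B, by 2.11 dB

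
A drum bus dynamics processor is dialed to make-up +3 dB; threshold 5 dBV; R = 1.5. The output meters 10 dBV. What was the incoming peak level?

8 dBV

Before make-up, the level was 10 − 3 = 7 dBV.
Post-compression overshoot = 7 − 5 = 2 dB.
Before 1.5:1 compression the overshoot was 2 × 1.5 = 3 dB, so input = 5 + 3 = 8 dBV.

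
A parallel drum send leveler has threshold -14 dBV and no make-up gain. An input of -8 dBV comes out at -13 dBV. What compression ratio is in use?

6:1

Input overshoot = -8 − (-14) = 6 dB; output overshoot = -13 − (-14) = 1 dB.
Ratio = 6 / 1 = 6.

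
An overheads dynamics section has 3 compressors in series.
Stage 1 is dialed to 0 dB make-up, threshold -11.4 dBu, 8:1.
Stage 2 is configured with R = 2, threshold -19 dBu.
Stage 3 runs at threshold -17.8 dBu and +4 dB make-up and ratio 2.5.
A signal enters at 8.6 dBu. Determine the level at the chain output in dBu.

Stage 1: 8.6 dBu is 20 dB over -11.4 dBu; at 8:1 that becomes 2.5 dB over, giving -8.9 dBu.
Stage 2: 10.1 dB above -19 dBu, reduced 2:1 to 5.05 dB above → -13.95 dBu.
Stage 3: overshoot 3.85 dB → 3.85/2.5 = 1.54 dB → -16.26 dBu; +4 dB make-up → -12.26 dBu.

-12.26 dBu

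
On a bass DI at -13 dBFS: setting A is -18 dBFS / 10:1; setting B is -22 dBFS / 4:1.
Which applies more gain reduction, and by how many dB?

A: overshoot 5 dB → output overshoot 0.5 dB → GR 4.5 dB.
B: overshoot 9 dB → output overshoot 2.25 dB → GR 6.75 dB.
B applies 2.25 dB more gain reduction.

B, by 2.25 dB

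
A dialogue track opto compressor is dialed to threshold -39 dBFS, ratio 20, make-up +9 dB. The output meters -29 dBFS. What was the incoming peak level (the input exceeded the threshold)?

Remove make-up: -29 − 9 = -38 dBFS.
The compressed level sits -38 − (-39) = 1 dB over threshold.
Undo the ratio: input overshoot = 1 × 20 = 20 dB, giving input = -19 dBFS.

-19 dBFS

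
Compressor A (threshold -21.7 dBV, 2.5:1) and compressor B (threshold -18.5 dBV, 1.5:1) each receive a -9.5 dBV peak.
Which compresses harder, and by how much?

A, by 4.32 dB

A: GR = 12.2 − 12.2/2.5 = 7.32 dB.
B: GR = 9 − 9/1.5 = 3 dB.
A applies 4.32 dB more gain reduction.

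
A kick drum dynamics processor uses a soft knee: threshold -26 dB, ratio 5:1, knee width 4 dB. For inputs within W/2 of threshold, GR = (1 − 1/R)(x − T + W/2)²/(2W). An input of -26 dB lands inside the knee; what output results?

x − T + W/2 = -26 − (-26) + 2 = 2.
GR = (1 − 1/5) × 2² / 8 = 0.8 × 4 / 8 = 0.4 dB.
Output = -26 − 0.4 = -26.4 dB.

-26.4 dB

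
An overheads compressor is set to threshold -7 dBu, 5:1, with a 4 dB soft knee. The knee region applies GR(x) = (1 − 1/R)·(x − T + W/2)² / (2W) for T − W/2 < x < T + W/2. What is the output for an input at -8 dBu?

-8.1 dBu

x − T + W/2 = -8 − (-7) + 2 = 1.
GR = (1 − 1/5) × 1² / 8 = 0.8 × 1 / 8 = 0.1 dB.
Output = -8 − 0.1 = -8.1 dBu.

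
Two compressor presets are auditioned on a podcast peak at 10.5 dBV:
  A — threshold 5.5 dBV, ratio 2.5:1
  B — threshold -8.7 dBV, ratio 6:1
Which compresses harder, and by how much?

B, by 13 dB

A: 5 dB over, compressed to 2 dB over, so 3 dB of GR.
B: 19.2 dB over, compressed to 3.2 dB over, so 16 dB of GR.
B applies 13 dB more gain reduction.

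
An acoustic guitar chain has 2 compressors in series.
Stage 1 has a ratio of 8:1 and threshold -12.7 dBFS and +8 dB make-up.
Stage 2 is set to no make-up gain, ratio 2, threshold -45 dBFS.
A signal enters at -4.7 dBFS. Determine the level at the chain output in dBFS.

Stage 1: overshoot 8 dB → 8/8 = 1 dB → -11.7 dBFS; +8 dB make-up → -3.7 dBFS.
Stage 2: 41.3 dB above -45 dBFS, reduced 2:1 to 20.65 dB above → -24.35 dBFS.

-24.35 dBFS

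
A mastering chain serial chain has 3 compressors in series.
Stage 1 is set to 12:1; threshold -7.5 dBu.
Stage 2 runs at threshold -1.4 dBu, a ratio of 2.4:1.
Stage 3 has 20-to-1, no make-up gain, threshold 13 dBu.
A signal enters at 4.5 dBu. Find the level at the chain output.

-6.5 dBu

Stage 1: overshoot 12 dB → 12/12 = 1 dB → -6.5 dBu.
Stage 2: -6.5 dBu is at or below the -1.4 dBu threshold — no compression; output -6.5 dBu.
Stage 3: below threshold (-6.5 ≤ 13); passes unchanged; output -6.5 dBu.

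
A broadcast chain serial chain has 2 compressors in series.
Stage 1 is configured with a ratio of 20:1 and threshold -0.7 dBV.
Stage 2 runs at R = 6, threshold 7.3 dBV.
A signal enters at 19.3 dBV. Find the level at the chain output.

Stage 1: 19.3 dBV is 20 dB over -0.7 dBV; at 20:1 that becomes 1 dB over, giving 0.3 dBV.
Stage 2: below threshold (0.3 ≤ 7.3); passes unchanged; output 0.3 dBV.

0.3 dBV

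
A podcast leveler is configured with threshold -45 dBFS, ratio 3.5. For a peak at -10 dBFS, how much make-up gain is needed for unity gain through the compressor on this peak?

25 dB

Overshoot 35 dB → 35/3.5 = 10 dB after compression, so the compressed level is -45 + 10 = -35 dBFS.
Make-up = target − compressed = -10 − (-35) = 25 dB.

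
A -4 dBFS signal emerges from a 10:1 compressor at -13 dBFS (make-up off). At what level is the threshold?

Let T be the threshold. Output overshoot = (input overshoot)/R, so -13 − T = (-4 − T)/10.
10·(-13 − T) = -4 − T → 9·T = -130 − (-4) = -126.
T = -126/9 = -14 dBFS.

-14 dBFS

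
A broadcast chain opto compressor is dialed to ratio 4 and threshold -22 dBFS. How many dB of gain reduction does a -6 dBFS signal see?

12 dB

Overshoot = -6 − (-22) = 16 dB.
After 4:1 compression the overshoot becomes 16/4 = 4 dB.
GR = overshoot in − overshoot out = 16 − 4 = 12 dB.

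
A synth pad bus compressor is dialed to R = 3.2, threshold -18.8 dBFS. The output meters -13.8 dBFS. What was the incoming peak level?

Post-compression overshoot = -13.8 − (-18.8) = 5 dB.
Undo the ratio: input overshoot = 5 × 3.2 = 16 dB, giving input = -2.8 dBFS.

-2.8 dBFS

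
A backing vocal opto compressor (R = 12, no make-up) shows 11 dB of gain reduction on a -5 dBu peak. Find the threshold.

-17 dBu

Let T be the threshold. Output overshoot = (input overshoot)/R, so -16 − T = (-5 − T)/12.
12·(-16 − T) = -5 − T → 11·T = -192 − (-5) = -187.
T = -187/11 = -17 dBu.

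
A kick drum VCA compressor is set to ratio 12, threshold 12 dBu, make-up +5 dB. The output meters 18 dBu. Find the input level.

Before make-up, the level was 18 − 5 = 13 dBu.
That's 1 dB above the 12 dBu threshold.
Before 12:1 compression the overshoot was 1 × 12 = 12 dB, so input = 12 + 12 = 24 dBu.

24 dBu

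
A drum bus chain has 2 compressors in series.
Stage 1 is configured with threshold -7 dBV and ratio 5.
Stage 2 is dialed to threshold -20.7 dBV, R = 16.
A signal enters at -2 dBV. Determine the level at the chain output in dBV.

Stage 1: 5 dB above -7 dBV, reduced 5:1 to 1 dB above → -6 dBV.
Stage 2: 14.7 dB above -20.7 dBV, reduced 16:1 to 0.91875 dB above → -19.78125 dBV.

-19.78125 dBV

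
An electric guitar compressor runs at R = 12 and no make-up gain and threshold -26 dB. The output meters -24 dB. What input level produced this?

Post-compression overshoot = -24 − (-26) = 2 dB.
Input overshoot = R × output overshoot = 24 dB → input = -26 + 24 = -2 dB.

-2 dB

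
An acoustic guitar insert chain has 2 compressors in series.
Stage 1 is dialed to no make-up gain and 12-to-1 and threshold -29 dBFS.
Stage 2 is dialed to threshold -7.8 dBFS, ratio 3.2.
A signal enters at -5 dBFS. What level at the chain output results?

Stage 1: overshoot 24 dB → 24/12 = 2 dB → -27 dBFS.
Stage 2: -27 dBFS is at or below the -7.8 dBFS threshold — no compression; output -27 dBFS.

-27 dBFS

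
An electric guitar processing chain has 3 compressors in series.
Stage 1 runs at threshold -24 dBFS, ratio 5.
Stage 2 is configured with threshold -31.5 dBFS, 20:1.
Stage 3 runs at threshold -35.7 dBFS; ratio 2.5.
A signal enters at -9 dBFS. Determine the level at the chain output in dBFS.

-33.81 dBFS

Stage 1: 15 dB above -24 dBFS, reduced 5:1 to 3 dB above → -21 dBFS.
Stage 2: 10.5 dB above -31.5 dBFS, reduced 20:1 to 0.525 dB above → -30.975 dBFS.
Stage 3: 4.725 dB above -35.7 dBFS, reduced 2.5:1 to 1.89 dB above → -33.81 dBFS.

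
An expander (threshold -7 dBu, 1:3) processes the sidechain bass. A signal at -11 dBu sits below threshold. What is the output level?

Below threshold, a 1:3 expander applies gain = (3−1)×(T − x) of attenuation.
(3−1) × 4 = 8 dB, so output = -11 − 8 = -19 dBu.

-19 dBu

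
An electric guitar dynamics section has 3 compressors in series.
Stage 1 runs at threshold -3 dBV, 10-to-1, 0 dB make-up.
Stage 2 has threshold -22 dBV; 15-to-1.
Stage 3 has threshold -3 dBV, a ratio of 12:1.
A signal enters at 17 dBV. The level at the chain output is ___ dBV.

Stage 1: 20 dB above -3 dBV, reduced 10:1 to 2 dB above → -1 dBV.
Stage 2: overshoot 21 dB → 21/15 = 1.4 dB → -20.6 dBV.
Stage 3: -20.6 dBV is at or below the -3 dBV threshold — no compression; output -20.6 dBV.

-20.6 dBV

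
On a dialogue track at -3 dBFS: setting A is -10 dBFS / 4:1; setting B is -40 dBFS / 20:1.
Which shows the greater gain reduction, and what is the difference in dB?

A: 7 dB over, compressed to 1.75 dB over, so 5.25 dB of GR.
B: 37 dB over, compressed to 1.85 dB over, so 35.15 dB of GR.
Difference: 29.9 dB in favour of B.

B, by 29.9 dB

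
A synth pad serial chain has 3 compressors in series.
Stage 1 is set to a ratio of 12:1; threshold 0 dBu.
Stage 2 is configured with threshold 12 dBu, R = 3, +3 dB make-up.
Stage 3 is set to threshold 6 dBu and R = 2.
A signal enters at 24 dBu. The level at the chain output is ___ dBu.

5 dBu

Stage 1: 24 dB above 0 dBu, reduced 12:1 to 2 dB above → 2 dBu.
Stage 2: below threshold (2 ≤ 12); passes unchanged; make-up brings it to 5 dBu.
Stage 3: 5 dBu ≤ 6 dBu, so stage 3 doesn't engage; output 5 dBu.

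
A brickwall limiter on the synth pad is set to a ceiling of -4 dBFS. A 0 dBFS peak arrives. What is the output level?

-4 dBFS

A brickwall limiter is an ∞:1 compressor: any input above the ceiling is clamped to -4 dBFS.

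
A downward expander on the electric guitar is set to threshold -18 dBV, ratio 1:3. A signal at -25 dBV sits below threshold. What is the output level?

Undershoot = (-18) − (-25) = 7 dB.
At 1:3, that expands to 21 dB under threshold.
Output = -18 − 21 = -39 dBV.

-39 dBV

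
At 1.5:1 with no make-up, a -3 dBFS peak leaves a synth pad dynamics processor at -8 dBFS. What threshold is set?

-18 dBFS

Let T be the threshold. Output overshoot = (input overshoot)/R, so -8 − T = (-3 − T)/1.5.
1.5·(-8 − T) = -3 − T → 0.5·T = -12 − (-3) = -9.
T = -9/0.5 = -18 dBFS.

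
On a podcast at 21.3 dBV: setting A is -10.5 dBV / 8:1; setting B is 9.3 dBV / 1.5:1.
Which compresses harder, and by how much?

A, by 23.825 dB

A: overshoot 31.8 dB → output overshoot 3.975 dB → GR 27.825 dB.
B: overshoot 12 dB → output overshoot 8 dB → GR 4 dB.
Difference: 23.825 dB in favour of A.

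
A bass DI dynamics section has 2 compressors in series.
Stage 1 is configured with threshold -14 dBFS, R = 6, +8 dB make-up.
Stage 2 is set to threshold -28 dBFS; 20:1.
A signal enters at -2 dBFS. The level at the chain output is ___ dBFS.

Stage 1: -2 dBFS is 12 dB over -14 dBFS; at 6:1 that becomes 2 dB over, giving -12 dBFS; +8 dB make-up → -4 dBFS.
Stage 2: 24 dB above -28 dBFS, reduced 20:1 to 1.2 dB above → -26.8 dBFS.

-26.8 dBFS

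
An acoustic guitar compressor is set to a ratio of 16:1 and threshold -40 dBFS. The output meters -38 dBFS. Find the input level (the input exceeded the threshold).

-8 dBFS

That's 2 dB above the -40 dBFS threshold.
Before 16:1 compression the overshoot was 2 × 16 = 32 dB, so input = -40 + 32 = -8 dBFS.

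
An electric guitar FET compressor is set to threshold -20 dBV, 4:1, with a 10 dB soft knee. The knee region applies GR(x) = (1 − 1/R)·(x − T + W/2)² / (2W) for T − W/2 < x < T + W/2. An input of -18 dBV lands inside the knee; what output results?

-19.8375 dBV

x − T + W/2 = -18 − (-20) + 5 = 7.
GR = (1 − 1/4) × 7² / 20 = 0.75 × 49 / 20 = 1.8375 dB.
Output = -18 − 1.8375 = -19.8375 dBV.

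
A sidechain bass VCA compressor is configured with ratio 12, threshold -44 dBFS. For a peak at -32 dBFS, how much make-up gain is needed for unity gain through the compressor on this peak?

The peak compresses to -44 + 12/12 = -43 dBFS.
To reach -32 dBFS requires -32 − (-43) = 11 dB of make-up.

11 dB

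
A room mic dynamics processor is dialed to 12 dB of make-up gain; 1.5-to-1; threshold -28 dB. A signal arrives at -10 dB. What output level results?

Overshoot: -10 − (-28) = 18 dB.
1.5:1 compression reduces that to 18/1.5 = 12 dB over.
That puts the output at -16 dB; make-up adds 12 dB, giving -4 dB.

-4 dB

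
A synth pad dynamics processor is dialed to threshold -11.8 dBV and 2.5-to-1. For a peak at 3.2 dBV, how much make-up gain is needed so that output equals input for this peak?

Without make-up, output = threshold + overshoot/2.5 = -11.8 + 6 = -5.8 dBV.
Gap to target: 9 dB.

9 dB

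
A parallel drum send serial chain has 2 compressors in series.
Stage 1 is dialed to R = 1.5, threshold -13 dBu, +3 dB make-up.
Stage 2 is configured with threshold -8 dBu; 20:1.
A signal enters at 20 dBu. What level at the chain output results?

-7 dBu

Stage 1: 20 dBu is 33 dB over -13 dBu; at 1.5:1 that becomes 22 dB over, giving 9 dBu; +3 dB make-up → 12 dBu.
Stage 2: 12 dBu is 20 dB over -8 dBu; at 20:1 that becomes 1 dB over, giving -7 dBu.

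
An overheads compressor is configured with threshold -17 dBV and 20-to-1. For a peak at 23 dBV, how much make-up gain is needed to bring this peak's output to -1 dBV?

The peak compresses to -17 + 40/20 = -15 dBV.
To reach -1 dBV requires -1 − (-15) = 14 dB of make-up.

14 dB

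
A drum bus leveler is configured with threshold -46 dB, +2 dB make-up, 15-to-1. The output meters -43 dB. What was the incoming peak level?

Stripping the +2 dB make-up gives -45 dB at the gain stage.
That's 1 dB above the -46 dB threshold.
Before 15:1 compression the overshoot was 1 × 15 = 15 dB, so input = -46 + 15 = -31 dB.

-31 dB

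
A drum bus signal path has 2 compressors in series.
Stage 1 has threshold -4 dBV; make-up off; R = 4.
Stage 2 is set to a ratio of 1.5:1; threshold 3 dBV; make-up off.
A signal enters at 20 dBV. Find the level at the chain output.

2 dBV

Stage 1: 20 dBV is 24 dB over -4 dBV; at 4:1 that becomes 6 dB over, giving 2 dBV.
Stage 2: 2 dBV is at or below the 3 dBV threshold — no compression; output 2 dBV.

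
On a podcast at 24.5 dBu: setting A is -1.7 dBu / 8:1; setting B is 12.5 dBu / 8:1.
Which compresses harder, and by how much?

A, by 12.425 dB

A: 26.2 dB over, compressed to 3.275 dB over, so 22.925 dB of GR.
B: 12 dB over, compressed to 1.5 dB over, so 10.5 dB of GR.
A applies 12.425 dB more gain reduction.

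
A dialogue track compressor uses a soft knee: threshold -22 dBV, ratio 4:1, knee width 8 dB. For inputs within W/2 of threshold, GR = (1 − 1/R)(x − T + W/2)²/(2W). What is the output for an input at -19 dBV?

x − T + W/2 = -19 − (-22) + 4 = 7.
GR = (1 − 1/4) × 7² / 16 = 0.75 × 49 / 16 = 2.296875 dB.
Output = -19 − 2.296875 = -21.296875 dBV.

-21.296875 dBV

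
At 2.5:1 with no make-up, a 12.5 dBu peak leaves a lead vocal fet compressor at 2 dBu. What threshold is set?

-5 dBu

Gain reduction = 12.5 − 2 = 10.5 dB; output overshoot = GR / (R − 1) = 10.5 / 1.5 = 7 dB.
Threshold = output − output overshoot = 2 − 7 = -5 dBu.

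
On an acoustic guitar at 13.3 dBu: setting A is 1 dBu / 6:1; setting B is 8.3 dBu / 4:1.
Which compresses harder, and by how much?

A, by 6.5 dB

A: GR = 12.3 − 12.3/6 = 10.25 dB.
B: GR = 5 − 5/4 = 3.75 dB.
Difference: 6.5 dB in favour of A.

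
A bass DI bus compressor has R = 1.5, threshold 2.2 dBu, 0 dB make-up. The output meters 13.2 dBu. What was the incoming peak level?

18.7 dBu

That's 11 dB above the 2.2 dBu threshold.
Undo the ratio: input overshoot = 11 × 1.5 = 16.5 dB, giving input = 18.7 dBu.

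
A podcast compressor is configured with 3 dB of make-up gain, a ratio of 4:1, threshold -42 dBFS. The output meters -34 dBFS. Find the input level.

-22 dBFS

Before make-up, the level was -34 − 3 = -37 dBFS.
Post-compression overshoot = -37 − (-42) = 5 dB.
Undo the ratio: input overshoot = 5 × 4 = 20 dB, giving input = -22 dBFS.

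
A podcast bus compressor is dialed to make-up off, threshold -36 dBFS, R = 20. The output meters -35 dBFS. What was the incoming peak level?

-16 dBFS

The compressed level sits -35 − (-36) = 1 dB over threshold.
Input overshoot = R × output overshoot = 20 dB → input = -36 + 20 = -16 dBFS.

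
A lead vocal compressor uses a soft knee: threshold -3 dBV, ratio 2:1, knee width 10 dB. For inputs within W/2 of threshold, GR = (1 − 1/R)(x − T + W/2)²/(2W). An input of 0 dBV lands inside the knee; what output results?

x − T + W/2 = 0 − (-3) + 5 = 8.
GR = (1 − 1/2) × 8² / 20 = 0.5 × 64 / 20 = 1.6 dB.
Output = 0 − 1.6 = -1.6 dBV.

-1.6 dBV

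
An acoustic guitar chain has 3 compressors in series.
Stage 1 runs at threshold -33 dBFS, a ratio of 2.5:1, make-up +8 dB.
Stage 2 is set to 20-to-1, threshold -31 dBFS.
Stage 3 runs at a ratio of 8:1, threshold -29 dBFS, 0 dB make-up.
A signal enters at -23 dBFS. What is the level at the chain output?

-30.5 dBFS

Stage 1: 10 dB above -33 dBFS, reduced 2.5:1 to 4 dB above → -29 dBFS; +8 dB make-up → -21 dBFS.
Stage 2: 10 dB above -31 dBFS, reduced 20:1 to 0.5 dB above → -30.5 dBFS.
Stage 3: below threshold (-30.5 ≤ -29); passes unchanged; output -30.5 dBFS.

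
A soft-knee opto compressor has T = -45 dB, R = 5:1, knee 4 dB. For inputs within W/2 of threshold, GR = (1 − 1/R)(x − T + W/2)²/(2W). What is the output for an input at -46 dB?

-46.1 dB

x − T + W/2 = -46 − (-45) + 2 = 1.
GR = (1 − 1/5) × 1² / 8 = 0.8 × 1 / 8 = 0.1 dB.
Output = -46 − 0.1 = -46.1 dB.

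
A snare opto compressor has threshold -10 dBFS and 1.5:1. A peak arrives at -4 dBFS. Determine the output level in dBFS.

-6 dBFS

The input is 6 dB above the -10 dBFS threshold.
The 6 dB excess becomes 4 dB after 1.5:1 reduction.
That puts the output at -6 dBFS.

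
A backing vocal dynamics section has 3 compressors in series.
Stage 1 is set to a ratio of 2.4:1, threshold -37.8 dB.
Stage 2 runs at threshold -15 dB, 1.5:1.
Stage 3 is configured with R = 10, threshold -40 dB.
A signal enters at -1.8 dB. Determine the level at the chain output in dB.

Stage 1: overshoot 36 dB → 36/2.4 = 15 dB → -22.8 dB.
Stage 2: below threshold (-22.8 ≤ -15); passes unchanged; output -22.8 dB.
Stage 3: -22.8 dB is 17.2 dB over -40 dB; at 10:1 that becomes 1.72 dB over, giving -38.28 dB.

-38.28 dB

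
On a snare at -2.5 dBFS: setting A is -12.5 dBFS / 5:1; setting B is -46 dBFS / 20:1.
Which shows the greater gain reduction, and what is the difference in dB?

B, by 33.325 dB

A: GR = 10 − 10/5 = 8 dB.
B: GR = 43.5 − 43.5/20 = 41.325 dB.
B reduces 33.325 dB more.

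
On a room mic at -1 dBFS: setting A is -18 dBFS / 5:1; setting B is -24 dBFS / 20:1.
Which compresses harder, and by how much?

B, by 8.25 dB

A: 17 dB over, compressed to 3.4 dB over, so 13.6 dB of GR.
B: 23 dB over, compressed to 1.15 dB over, so 21.85 dB of GR.
Difference: 8.25 dB in favour of B.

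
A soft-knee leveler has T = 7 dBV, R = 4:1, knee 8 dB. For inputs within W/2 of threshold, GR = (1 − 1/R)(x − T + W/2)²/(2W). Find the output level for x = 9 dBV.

x − T + W/2 = 9 − 7 + 4 = 6.
GR = (1 − 1/4) × 6² / 16 = 0.75 × 36 / 16 = 1.6875 dB.
Output = 9 − 1.6875 = 7.3125 dBV.

7.3125 dBV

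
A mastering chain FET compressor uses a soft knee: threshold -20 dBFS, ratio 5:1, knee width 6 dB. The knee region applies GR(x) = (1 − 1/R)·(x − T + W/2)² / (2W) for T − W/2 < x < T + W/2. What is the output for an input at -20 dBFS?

-20.6 dBFS

x − T + W/2 = -20 − (-20) + 3 = 3.
GR = (1 − 1/5) × 3² / 12 = 0.8 × 9 / 12 = 0.6 dB.
Output = -20 − 0.6 = -20.6 dBFS.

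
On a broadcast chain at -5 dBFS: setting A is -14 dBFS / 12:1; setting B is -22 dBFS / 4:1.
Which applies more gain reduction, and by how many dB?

B, by 4.5 dB

A: overshoot 9 dB → output overshoot 0.75 dB → GR 8.25 dB.
B: overshoot 17 dB → output overshoot 4.25 dB → GR 12.75 dB.
Difference: 4.5 dB in favour of B.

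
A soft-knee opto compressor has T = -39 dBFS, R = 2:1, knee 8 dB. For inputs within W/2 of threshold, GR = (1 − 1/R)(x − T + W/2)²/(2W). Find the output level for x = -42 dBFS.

-42.03125 dBFS

x − T + W/2 = -42 − (-39) + 4 = 1.
GR = (1 − 1/2) × 1² / 16 = 0.5 × 1 / 16 = 0.03125 dB.
Output = -42 − 0.03125 = -42.03125 dBFS.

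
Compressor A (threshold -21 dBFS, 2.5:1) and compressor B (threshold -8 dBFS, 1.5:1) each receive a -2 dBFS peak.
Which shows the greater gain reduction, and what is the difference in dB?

A, by 9.4 dB

A: overshoot 19 dB → output overshoot 7.6 dB → GR 11.4 dB.
B: overshoot 6 dB → output overshoot 4 dB → GR 2 dB.
Difference: 9.4 dB in favour of A.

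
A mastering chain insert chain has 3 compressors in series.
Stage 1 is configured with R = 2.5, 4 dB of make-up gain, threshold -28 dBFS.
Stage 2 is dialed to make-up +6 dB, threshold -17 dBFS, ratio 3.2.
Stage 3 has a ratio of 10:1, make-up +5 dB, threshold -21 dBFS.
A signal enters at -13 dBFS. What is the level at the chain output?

-15.1 dBFS

Stage 1: 15 dB above -28 dBFS, reduced 2.5:1 to 6 dB above → -22 dBFS; +4 dB make-up → -18 dBFS.
Stage 2: -18 dBFS is at or below the -17 dBFS threshold — no compression; make-up brings it to -12 dBFS.
Stage 3: -12 dBFS is 9 dB over -21 dBFS; at 10:1 that becomes 0.9 dB over, giving -20.1 dBFS; +5 dB make-up → -15.1 dBFS.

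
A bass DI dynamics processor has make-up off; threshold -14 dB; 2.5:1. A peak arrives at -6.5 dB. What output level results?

-11 dB

Overshoot: -6.5 − (-14) = 7.5 dB.
2.5:1 compression reduces that to 7.5/2.5 = 3 dB over.
That puts the output at -11 dB.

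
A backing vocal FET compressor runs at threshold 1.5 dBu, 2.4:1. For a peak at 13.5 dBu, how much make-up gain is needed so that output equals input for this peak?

Overshoot 12 dB → 12/2.4 = 5 dB after compression, so the compressed level is 1.5 + 5 = 6.5 dBu.
Make-up = target − compressed = 13.5 − 6.5 = 7 dB.

7 dB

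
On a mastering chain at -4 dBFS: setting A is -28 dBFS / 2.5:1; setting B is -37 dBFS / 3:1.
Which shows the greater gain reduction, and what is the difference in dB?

B, by 7.6 dB

A: 24 dB over, compressed to 9.6 dB over, so 14.4 dB of GR.
B: 33 dB over, compressed to 11 dB over, so 22 dB of GR.
B applies 7.6 dB more gain reduction.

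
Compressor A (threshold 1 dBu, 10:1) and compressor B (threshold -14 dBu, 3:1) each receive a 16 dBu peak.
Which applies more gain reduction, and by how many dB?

A: 15 dB over, compressed to 1.5 dB over, so 13.5 dB of GR.
B: 30 dB over, compressed to 10 dB over, so 20 dB of GR.
B reduces 6.5 dB more.

B, by 6.5 dB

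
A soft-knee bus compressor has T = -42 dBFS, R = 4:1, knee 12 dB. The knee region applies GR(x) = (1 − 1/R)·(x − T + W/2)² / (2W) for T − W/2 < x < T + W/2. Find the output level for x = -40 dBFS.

x − T + W/2 = -40 − (-42) + 6 = 8.
GR = (1 − 1/4) × 8² / 24 = 0.75 × 64 / 24 = 2 dB.
Output = -40 − 2 = -42 dBFS.

-42 dBFS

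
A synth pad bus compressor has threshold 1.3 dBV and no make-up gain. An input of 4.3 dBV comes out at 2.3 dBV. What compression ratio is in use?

Input overshoot = 4.3 − 1.3 = 3 dB; output overshoot = 2.3 − 1.3 = 1 dB.
Ratio = 3 / 1 = 3.

3:1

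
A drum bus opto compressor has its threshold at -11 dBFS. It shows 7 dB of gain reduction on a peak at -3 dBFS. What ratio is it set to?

8:1

Input overshoot = -3 − (-11) = 8 dB.
Output overshoot = 8 − 7 = 1 dB.
Ratio = input overshoot / output overshoot = 8 / 1 = 8.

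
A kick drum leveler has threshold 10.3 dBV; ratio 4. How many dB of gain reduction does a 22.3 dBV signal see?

9 dB

Overshoot = 22.3 − 10.3 = 12 dB.
At 4:1, output sits 12/4 = 3 dB above threshold.
Gain reduction = 12 − 3 = 9 dB.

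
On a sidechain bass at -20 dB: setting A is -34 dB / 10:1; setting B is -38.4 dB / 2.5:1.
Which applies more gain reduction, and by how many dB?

A: overshoot 14 dB → output overshoot 1.4 dB → GR 12.6 dB.
B: overshoot 18.4 dB → output overshoot 7.36 dB → GR 11.04 dB.
Difference: 1.56 dB in favour of A.

A, by 1.56 dB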